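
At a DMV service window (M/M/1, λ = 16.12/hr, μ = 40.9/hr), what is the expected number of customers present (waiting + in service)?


ρ = λ/μ = 16.12/40.9 = 0.3941
L = ρ/(1−ρ) = 0.3941/(1 − 0.3941) = 0.3941/0.6059 = 0.6505

Final: 0.6505


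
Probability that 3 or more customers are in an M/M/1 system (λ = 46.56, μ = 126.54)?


ρ = 46.56/126.54 = 0.3679
P(N ≥ n) = ρ^n = 0.3679^3 = 0.049814

Final: 0.049814


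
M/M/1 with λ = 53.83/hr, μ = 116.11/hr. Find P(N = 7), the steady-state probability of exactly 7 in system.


ρ = 53.83/116.11 = 0.4636
P_n = (1−ρ)·ρ^n = (1 − 0.4636)·0.4636^7 = 0.5364·0.004603 = 0.002469

Final: 0.002469


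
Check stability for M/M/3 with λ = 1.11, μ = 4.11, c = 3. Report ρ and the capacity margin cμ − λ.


Total capacity cμ = 3·4.11 = 12.33/hr
ρ = λ/(cμ) = 1.11/12.33 = 0.09002
Stable ⇔ ρ < 1: YES
Spare capacity = cμ − λ = 12.33 − 1.11 = 11.22/hr

Final: ρ = 0.09002; stable; margin = 11.22/hr


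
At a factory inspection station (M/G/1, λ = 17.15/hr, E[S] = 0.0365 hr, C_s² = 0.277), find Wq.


ρ = λ·E[S] = 17.15·0.0365 = 0.6260
E[S²] = E[S]²(1+C_s²) = 0.0365²·(1+0.277) = 0.001701
Wq = λ·E[S²]/(2(1−ρ)) = 17.15·0.001701/(2·0.3740) = 0.03900 hr

Final: 0.03900 hr


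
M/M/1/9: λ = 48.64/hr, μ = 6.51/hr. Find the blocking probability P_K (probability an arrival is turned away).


ρ = λ/μ = 48.64/6.51 = 7.4716
P_K = (1−ρ)ρ^K/(1−ρ^(K+1)) = (-6.4716·72562660.763450)/(1 − 542157883.184981)
= -469595222.421531/-542157882.184981 = 0.866160

Final: 0.866160


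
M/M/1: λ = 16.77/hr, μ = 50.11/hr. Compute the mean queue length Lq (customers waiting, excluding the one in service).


ρ = 16.77/50.11 = 0.3347
Lq = ρ²/(1−ρ) = 0.1120/0.6653 = 0.1683

Final: 0.1683


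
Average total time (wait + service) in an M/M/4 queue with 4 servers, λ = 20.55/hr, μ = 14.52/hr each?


a = 1.4153; ρ = 0.3538; P₀ = 0.241080
Lq = P₀·a^c·ρ/(c!(1−ρ)²) = 0.03415
Wq = Lq/λ = 0.03415/20.55 = 0.001662 hr
W = Wq + 1/μ = 0.001662 + 0.06887 = 0.07053 hr

Final: 0.07053 hr


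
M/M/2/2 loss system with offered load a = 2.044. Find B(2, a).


B(c,a) = (a^c/c!) / Σ_{k=0}^{c} a^k/k!
a^2/2! = 2.088968
Σ terms (k=0..2): 1.00000 + 2.04400 + 2.08897 = 5.132968
B = 2.088968/5.132968 = 0.406971

Final: 0.406971


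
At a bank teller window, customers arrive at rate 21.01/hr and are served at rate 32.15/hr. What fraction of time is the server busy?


ρ = λ/μ = 21.01/32.15 = 0.6535

Final: 0.6535


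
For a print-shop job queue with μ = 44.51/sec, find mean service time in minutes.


Mean service time = 1/μ = 1/44.51 second = 0.02247 second
In minutes: 0.02247 × 0.0166667 = 0.0003744 min

Final: 0.0003744 min


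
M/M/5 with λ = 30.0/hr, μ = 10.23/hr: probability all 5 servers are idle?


a = λ/μ = 30.0/10.23 = 2.9326; ρ = a/c = 0.5865
Σ_{k=0}^{4} a^k/k! (terms k=0..4) = 1.00000 + 2.93255 + 4.29993 + 4.20325 + 3.08156 = 15.51730
Tail: a^5/(5!(1−ρ)) = 216.88429/(120·0.4135) = 4.37101
P₀ = 1/(15.51730 + 4.37101) = 1/19.88831 = 0.050281

Final: 0.050281


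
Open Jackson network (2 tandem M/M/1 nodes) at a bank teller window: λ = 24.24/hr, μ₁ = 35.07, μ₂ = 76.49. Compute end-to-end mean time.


Each node sees arrival rate λ = 24.24/hr (tandem ⇒ throughput preserved).
W₁ = 1/(μ₁−λ) = 1/(35.07−24.24) = 0.09234 hr
W₂ = 1/(μ₂−λ) = 1/(76.49−24.24) = 0.01914 hr
W_total = W₁ + W₂ = 0.09234 + 0.01914 = 0.11147 hr

Final: 0.11147 hr


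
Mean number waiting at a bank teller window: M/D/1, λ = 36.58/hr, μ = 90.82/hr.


ρ = 36.58/90.82 = 0.4028
M/D/1: Lq = ρ²/(2(1−ρ)) = 0.1622/(2·0.5972) = 0.13582

Final: 0.13582


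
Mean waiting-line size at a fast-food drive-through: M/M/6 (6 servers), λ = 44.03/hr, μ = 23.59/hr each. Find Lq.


a = λ/μ = 1.8665; ρ = a/6 = 0.3111
P₀ = 0.154519
Lq = P₀·a^c·ρ / (c!·(1−ρ)²) = 0.154519·42.27898·0.3111/(720·0.47461)
= 0.005947

Final: 0.005947


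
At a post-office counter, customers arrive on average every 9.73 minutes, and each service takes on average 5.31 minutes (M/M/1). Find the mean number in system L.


λ = 60/9.73 = 6.1665 /hr
μ = 60/5.31 = 11.2994 /hr
ρ = λ/μ = 6.1665/11.2994 = 0.5457
L = ρ/(1−ρ) = 0.5457/0.4543 = 1.2014

Final: 1.2014


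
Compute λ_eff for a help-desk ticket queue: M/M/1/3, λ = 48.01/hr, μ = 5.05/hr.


ρ = 9.5069; P_K = (1−ρ)ρ^3/(1−ρ^4) = 0.894923
λ_eff = λ(1 − P_K) = 48.01·(1 − 0.894923) = 48.01·0.105077 = 5.0447 /hr

Final: 5.0447 /hr


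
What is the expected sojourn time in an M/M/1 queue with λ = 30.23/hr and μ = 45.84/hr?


W = 1/(μ−λ) = 1/(45.84 − 30.23) = 1/15.61 = 0.06406 hr

Final: 0.06406 hr


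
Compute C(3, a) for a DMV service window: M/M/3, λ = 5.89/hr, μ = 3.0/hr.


a = λ/μ = 1.9633; ρ = a/3 = 0.6544
P₀ = 0.117084 (from M/M/c formula)
C(c,a) = [a^c/(c!(1−ρ))]·P₀ = [7.56802/(6·0.3456)]·0.117084
= 3.65017·0.117084 = 0.427378

Final: 0.427378


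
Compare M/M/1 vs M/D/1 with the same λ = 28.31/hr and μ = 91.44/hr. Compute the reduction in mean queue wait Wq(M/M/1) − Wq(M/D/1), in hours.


ρ = 28.31/91.44 = 0.3096
Wq(M/M/1) = ρ/(μ−λ) = 0.3096/63.13 = 0.004904 hr
Wq(M/D/1) = ρ/(2(μ−λ)) = 0.002452 hr
Savings = 0.004904 − 0.002452 = 0.002452 hr

Final: 0.002452 hr


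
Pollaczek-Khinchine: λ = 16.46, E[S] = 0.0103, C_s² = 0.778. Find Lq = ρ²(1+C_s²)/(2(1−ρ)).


ρ = λ·E[S] = 16.46·0.0103 = 0.1695
Lq = ρ²(1+C_s²)/(2(1−ρ)) = 0.02874·(1+0.778)/(2·0.8305)
= 0.02874·1.7780/1.6609 = 0.03077

Final: 0.03077


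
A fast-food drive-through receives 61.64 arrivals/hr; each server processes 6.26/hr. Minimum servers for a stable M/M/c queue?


Stability requires cμ > λ ⇔ c > λ/μ.
λ/μ = 61.64/6.26 = 9.8466
Minimum integer c = ⌊9.8466⌋ + 1 = 10
Check: 10·6.26 = 62.60 > 61.64, while 9·6.26 = 56.34 ≤ 61.64

Final: 10 servers


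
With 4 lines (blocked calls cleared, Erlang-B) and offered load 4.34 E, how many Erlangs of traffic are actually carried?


B(4,4.34) = 0.342467 (Erlang-B)
Carried load = a(1 − B) = 4.34·(1 − 0.342467) = 4.34·0.657533 = 2.8537 E

Final: 2.8537 Erlangs


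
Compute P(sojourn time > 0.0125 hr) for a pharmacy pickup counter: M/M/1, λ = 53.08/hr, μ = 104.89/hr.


W ~ Exponential(μ−λ) for M/M/1.
μ − λ = 104.89 − 53.08 = 51.8100
P(W > t) = e^{−(μ−λ)t} = e^{−0.6476} = 0.523287

Final: 0.523287


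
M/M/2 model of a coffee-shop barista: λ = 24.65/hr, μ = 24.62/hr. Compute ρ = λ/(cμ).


ρ = λ/(cμ) = 24.65/(2·24.62) = 24.65/49.24 = 0.5006

Final: 0.5006


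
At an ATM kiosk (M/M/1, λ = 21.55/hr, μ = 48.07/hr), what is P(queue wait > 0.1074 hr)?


ρ = 21.55/48.07 = 0.4483
P(Wq > t) = ρ·e^{−(μ−λ)t} = 0.4483·e^{−2.8482}
= 0.4483·0.057946 = 0.025977

Final: 0.025977


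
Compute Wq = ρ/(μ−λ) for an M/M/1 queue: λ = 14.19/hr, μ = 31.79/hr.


ρ = 14.19/31.79 = 0.4464
Wq = ρ/(μ−λ) = 0.4464/(31.79 − 14.19) = 0.4464/17.60 = 0.02536 hr

Final: 0.02536 hr


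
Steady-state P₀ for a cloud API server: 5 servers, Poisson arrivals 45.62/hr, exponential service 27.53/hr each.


a = λ/μ = 45.62/27.53 = 1.6571; ρ = a/c = 0.3314
Σ_{k=0}^{4} a^k/k! (terms k=0..4) = 1.00000 + 1.65710 + 1.37299 + 0.75840 + 0.31418 = 5.10267
Tail: a^5/(5!(1−ρ)) = 12.49526/(120·0.6686) = 0.15574
P₀ = 1/(5.10267 + 0.15574) = 1/5.25842 = 0.190171

Final: 0.190171


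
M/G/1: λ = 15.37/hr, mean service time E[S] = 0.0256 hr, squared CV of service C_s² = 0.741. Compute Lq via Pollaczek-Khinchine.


ρ = λ·E[S] = 15.37·0.0256 = 0.3935
Lq = ρ²(1+C_s²)/(2(1−ρ)) = 0.1548·(1+0.741)/(2·0.6065)
= 0.1548·1.7410/1.2131 = 0.22220

Final: 0.22220


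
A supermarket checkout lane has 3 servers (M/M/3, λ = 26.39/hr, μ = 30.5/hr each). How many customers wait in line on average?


a = λ/μ = 0.8652; ρ = a/3 = 0.2884
P₀ = 0.418184
Lq = P₀·a^c·ρ / (c!·(1−ρ)²) = 0.418184·0.64777·0.2884/(6·0.50635)
= 0.02572

Final: 0.02572


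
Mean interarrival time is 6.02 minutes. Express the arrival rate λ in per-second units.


λ = 1/(interarrival time) in consistent units.
1 second = 0.0166667 min, so λ = 0.0166667/6.02 = 0.002769 per second

Final: 0.002769 /sec


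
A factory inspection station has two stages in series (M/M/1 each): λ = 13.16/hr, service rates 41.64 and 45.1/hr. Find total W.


Each node sees arrival rate λ = 13.16/hr (tandem ⇒ throughput preserved).
W₁ = 1/(μ₁−λ) = 1/(41.64−13.16) = 0.03511 hr
W₂ = 1/(μ₂−λ) = 1/(45.1−13.16) = 0.03131 hr
W_total = W₁ + W₂ = 0.03511 + 0.03131 = 0.06642 hr

Final: 0.06642 hr


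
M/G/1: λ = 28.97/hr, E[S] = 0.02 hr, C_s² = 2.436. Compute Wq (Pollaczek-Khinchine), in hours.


ρ = λ·E[S] = 28.97·0.02 = 0.5794
E[S²] = E[S]²(1+C_s²) = 0.02²·(1+2.436) = 0.001374
Wq = λ·E[S²]/(2(1−ρ)) = 28.97·0.001374/(2·0.4206) = 0.04733 hr

Final: 0.04733 hr


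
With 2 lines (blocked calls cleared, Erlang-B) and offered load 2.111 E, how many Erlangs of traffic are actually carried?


B(2,2.111) = 0.417324 (Erlang-B)
Carried load = a(1 − B) = 2.111·(1 − 0.417324) = 2.111·0.582676 = 1.2300 E

Final: 1.2300 Erlangs


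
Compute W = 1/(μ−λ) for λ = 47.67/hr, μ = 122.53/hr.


W = 1/(μ−λ) = 1/(122.53 − 47.67) = 1/74.86 = 0.01336 hr

Final: 0.01336 hr


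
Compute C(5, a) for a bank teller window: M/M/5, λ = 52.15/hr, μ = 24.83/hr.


a = λ/μ = 2.1003; ρ = a/5 = 0.4201
P₀ = 0.121241 (from M/M/c formula)
C(c,a) = [a^c/(c!(1−ρ))]·P₀ = [40.86843/(120·0.5799)]·0.121241
= 0.58725·0.121241 = 0.071199

Final: 0.071199


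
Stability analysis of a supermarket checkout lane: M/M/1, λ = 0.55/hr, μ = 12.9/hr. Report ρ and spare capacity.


Total capacity cμ = 1·12.9 = 12.90/hr
ρ = λ/(cμ) = 0.55/12.90 = 0.04264
Stable ⇔ ρ < 1: YES
Spare capacity = cμ − λ = 12.90 − 0.55 = 12.35/hr

Final: ρ = 0.04264; stable; margin = 12.35/hr


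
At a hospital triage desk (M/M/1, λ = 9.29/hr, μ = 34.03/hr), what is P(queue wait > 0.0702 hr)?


ρ = 9.29/34.03 = 0.2730
P(Wq > t) = ρ·e^{−(μ−λ)t} = 0.2730·e^{−1.7367}
= 0.2730·0.176092 = 0.048072

Final: 0.048072


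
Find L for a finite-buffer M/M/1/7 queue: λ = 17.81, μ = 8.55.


ρ = 17.81/8.55 = 2.0830
L = ρ[1 − (K+1)ρ^K + Kρ^(K+1)] / [(1−ρ)(1−ρ^(K+1))]
Numerator: 2.0830·(1 − 8·170.170640 + 7·354.472410) = 2334.967545
Denominator: (-1.0830)·(-353.472410) = 382.825090
L = 2334.967545/382.825090 = 6.0993

Final: 6.0993


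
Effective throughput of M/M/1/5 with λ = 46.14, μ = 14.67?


ρ = 3.1452; P_K = (1−ρ)ρ^5/(1−ρ^6) = 0.682760
λ_eff = λ(1 − P_K) = 46.14·(1 − 0.682760) = 46.14·0.317240 = 14.6375 /hr

Final: 14.6375 /hr


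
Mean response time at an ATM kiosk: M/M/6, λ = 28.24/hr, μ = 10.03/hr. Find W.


a = 2.8156; ρ = 0.4693; P₀ = 0.059186
Lq = P₀·a^c·ρ/(c!(1−ρ)²) = 0.06822
Wq = Lq/λ = 0.06822/28.24 = 0.002416 hr
W = Wq + 1/μ = 0.002416 + 0.09970 = 0.10212 hr

Final: 0.10212 hr


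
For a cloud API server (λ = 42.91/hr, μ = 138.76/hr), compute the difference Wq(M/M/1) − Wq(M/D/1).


ρ = 42.91/138.76 = 0.3092
Wq(M/M/1) = ρ/(μ−λ) = 0.3092/95.85 = 0.003226 hr
Wq(M/D/1) = ρ/(2(μ−λ)) = 0.001613 hr
Savings = 0.003226 − 0.001613 = 0.001613 hr

Final: 0.001613 hr


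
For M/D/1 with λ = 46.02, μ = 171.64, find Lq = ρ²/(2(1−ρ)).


ρ = 46.02/171.64 = 0.2681
M/D/1: Lq = ρ²/(2(1−ρ)) = 0.07189/(2·0.7319) = 0.04911

Final: 0.04911


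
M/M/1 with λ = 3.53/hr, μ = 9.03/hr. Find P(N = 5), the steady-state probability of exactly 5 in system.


ρ = 3.53/9.03 = 0.3909
P_n = (1−ρ)·ρ^n = (1 − 0.3909)·0.3909^5 = 0.6091·0.009129 = 0.005560

Final: 0.005560


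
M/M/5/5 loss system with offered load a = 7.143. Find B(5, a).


B(c,a) = (a^c/c!) / Σ_{k=0}^{c} a^k/k!
a^5/5! = 154.960855
Σ terms (k=0..5): 1.00000 + 7.14300 + 25.51122 + 60.74223 + 108.47043 + 154.96086 = 357.827735
B = 154.960855/357.827735 = 0.433060

Final: 0.433060


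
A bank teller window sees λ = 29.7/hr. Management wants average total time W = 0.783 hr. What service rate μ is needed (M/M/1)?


W = 1/(μ−λ) ⇒ μ − λ = 1/W = 1/0.783 = 1.2771
μ = λ + 1/W = 29.7 + 1.2771 = 30.9771 per hr

Final: 30.9771 /hr


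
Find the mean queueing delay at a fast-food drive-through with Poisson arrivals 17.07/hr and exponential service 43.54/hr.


ρ = 17.07/43.54 = 0.3921
Wq = ρ/(μ−λ) = 0.3921/(43.54 − 17.07) = 0.3921/26.47 = 0.01481 hr

Final: 0.01481 hr


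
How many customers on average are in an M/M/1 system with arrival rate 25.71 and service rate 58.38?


ρ = λ/μ = 25.71/58.38 = 0.4404
L = ρ/(1−ρ) = 0.4404/(1 − 0.4404) = 0.4404/0.5596 = 0.7870

Final: 0.7870


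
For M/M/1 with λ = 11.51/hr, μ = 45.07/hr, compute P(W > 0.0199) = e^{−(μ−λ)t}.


W ~ Exponential(μ−λ) for M/M/1.
μ − λ = 45.07 − 11.51 = 33.5600
P(W > t) = e^{−(μ−λ)t} = e^{−0.6678} = 0.512813

Final: 0.512813


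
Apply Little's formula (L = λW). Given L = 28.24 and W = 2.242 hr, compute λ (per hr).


λ = L/W = 28.24/2.242 = 12.5959 /hr

Final: 12.5959 /hr


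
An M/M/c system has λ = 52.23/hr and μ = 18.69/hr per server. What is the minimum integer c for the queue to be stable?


Stability requires cμ > λ ⇔ c > λ/μ.
λ/μ = 52.23/18.69 = 2.7945
Minimum integer c = ⌊2.7945⌋ + 1 = 3
Check: 3·18.69 = 56.07 > 52.23, while 2·18.69 = 37.38 ≤ 52.23

Final: 3 servers


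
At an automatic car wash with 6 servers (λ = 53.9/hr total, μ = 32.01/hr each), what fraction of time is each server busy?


ρ = λ/(cμ) = 53.9/(6·32.01) = 53.9/192.06 = 0.2806

Final: 0.2806


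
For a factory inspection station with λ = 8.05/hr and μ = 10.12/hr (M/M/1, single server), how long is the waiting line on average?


ρ = 8.05/10.12 = 0.7955
Lq = ρ²/(1−ρ) = 0.6327/0.2045 = 3.0934

Final: 3.0934


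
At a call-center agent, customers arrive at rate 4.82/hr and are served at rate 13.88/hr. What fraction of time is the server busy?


ρ = λ/μ = 4.82/13.88 = 0.3473

Final: 0.3473


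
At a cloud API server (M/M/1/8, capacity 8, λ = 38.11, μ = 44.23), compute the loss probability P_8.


ρ = λ/μ = 38.11/44.23 = 0.8616
P_K = (1−ρ)ρ^K/(1−ρ^(K+1)) = (0.1384·0.303792)/(1 − 0.261757)
= 0.042035/0.738243 = 0.056939

Final: 0.056939


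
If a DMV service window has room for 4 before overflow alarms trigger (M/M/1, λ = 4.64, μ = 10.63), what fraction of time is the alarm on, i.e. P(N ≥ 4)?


ρ = 4.64/10.63 = 0.4365
P(N ≥ n) = ρ^n = 0.4365^4 = 0.036303

Final: 0.036303


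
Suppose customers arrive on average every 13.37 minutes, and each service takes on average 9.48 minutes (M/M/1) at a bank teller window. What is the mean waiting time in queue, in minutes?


λ = 60/13.37 = 4.4877 /hr
μ = 60/9.48 = 6.3291 /hr
ρ = λ/μ = 4.4877/6.3291 = 0.7091
Wq = ρ/(μ−λ) = 0.7091/(6.3291−4.4877) = 0.38505 hr
In minutes: 0.38505·60 = 23.103 min

Final: 23.103 min


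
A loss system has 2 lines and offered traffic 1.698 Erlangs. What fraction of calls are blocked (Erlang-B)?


B(c,a) = (a^c/c!) / Σ_{k=0}^{c} a^k/k!
a^2/2! = 1.441602
Σ terms (k=0..2): 1.00000 + 1.69800 + 1.44160 = 4.139602
B = 1.441602/4.139602 = 0.348247

Final: 0.348247


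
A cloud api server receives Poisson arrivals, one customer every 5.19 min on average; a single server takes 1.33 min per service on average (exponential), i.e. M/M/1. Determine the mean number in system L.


λ = 60/5.19 = 11.5607 /hr
μ = 60/1.33 = 45.1128 /hr
ρ = λ/μ = 11.5607/45.1128 = 0.2563
L = ρ/(1−ρ) = 0.2563/0.7437 = 0.3446

Final: 0.3446


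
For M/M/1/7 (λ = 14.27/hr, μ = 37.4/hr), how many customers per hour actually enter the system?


ρ = 0.3816; P_K = (1−ρ)ρ^7/(1−ρ^8) = 0.0007284
λ_eff = λ(1 − P_K) = 14.27·(1 − 0.0007284) = 14.27·0.999272 = 14.2596 /hr

Final: 14.2596 /hr


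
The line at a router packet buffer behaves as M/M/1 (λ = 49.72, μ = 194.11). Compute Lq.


ρ = 49.72/194.11 = 0.2561
Lq = ρ²/(1−ρ) = 0.06561/0.7439 = 0.08820

Final: 0.08820


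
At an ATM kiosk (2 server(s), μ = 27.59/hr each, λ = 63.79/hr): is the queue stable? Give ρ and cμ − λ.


Total capacity cμ = 2·27.59 = 55.18/hr
ρ = λ/(cμ) = 63.79/55.18 = 1.1560
Stable ⇔ ρ < 1: NO
Spare capacity = cμ − λ = 55.18 − 63.79 = -8.61/hr

Final: ρ = 1.1560; unstable; margin = -8.61/hr


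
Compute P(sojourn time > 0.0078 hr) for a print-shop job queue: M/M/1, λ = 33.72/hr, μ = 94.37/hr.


W ~ Exponential(μ−λ) for M/M/1.
μ − λ = 94.37 − 33.72 = 60.6500
P(W > t) = e^{−(μ−λ)t} = e^{−0.4731} = 0.623086

Final: 0.623086


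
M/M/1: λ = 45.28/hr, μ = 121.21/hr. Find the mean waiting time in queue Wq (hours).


ρ = 45.28/121.21 = 0.3736
Wq = ρ/(μ−λ) = 0.3736/(121.21 − 45.28) = 0.3736/75.93 = 0.004920 hr

Final: 0.004920 hr


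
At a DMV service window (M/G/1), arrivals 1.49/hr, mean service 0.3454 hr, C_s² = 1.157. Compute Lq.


ρ = λ·E[S] = 1.49·0.3454 = 0.5146
Lq = ρ²(1+C_s²)/(2(1−ρ)) = 0.2649·(1+1.157)/(2·0.4854)
= 0.2649·2.1570/0.9707 = 0.58854

Final: 0.58854


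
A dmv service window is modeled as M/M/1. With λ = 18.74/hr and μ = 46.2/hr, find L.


ρ = λ/μ = 18.74/46.2 = 0.4056
L = ρ/(1−ρ) = 0.4056/(1 − 0.4056) = 0.4056/0.5944 = 0.6824

Final: 0.6824


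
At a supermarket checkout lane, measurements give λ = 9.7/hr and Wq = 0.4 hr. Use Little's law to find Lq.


Lq = λWq = 9.7·0.4 = 3.8800

Final: 3.8800


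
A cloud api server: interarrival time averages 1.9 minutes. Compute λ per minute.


λ = 1/(interarrival time) in consistent units.
1 minute = 1 min, so λ = 1/1.9 = 0.5263 per minute

Final: 0.5263 /min


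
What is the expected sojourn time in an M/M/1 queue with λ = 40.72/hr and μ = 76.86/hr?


W = 1/(μ−λ) = 1/(76.86 − 40.72) = 1/36.14 = 0.02767 hr

Final: 0.02767 hr


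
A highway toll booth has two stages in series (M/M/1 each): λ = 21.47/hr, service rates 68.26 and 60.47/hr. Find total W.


Each node sees arrival rate λ = 21.47/hr (tandem ⇒ throughput preserved).
W₁ = 1/(μ₁−λ) = 1/(68.26−21.47) = 0.02137 hr
W₂ = 1/(μ₂−λ) = 1/(60.47−21.47) = 0.02564 hr
W_total = W₁ + W₂ = 0.02137 + 0.02564 = 0.04701 hr

Final: 0.04701 hr


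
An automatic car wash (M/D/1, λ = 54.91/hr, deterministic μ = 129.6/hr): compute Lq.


ρ = 54.91/129.6 = 0.4237
M/D/1: Lq = ρ²/(2(1−ρ)) = 0.1795/(2·0.5763) = 0.15574

Final: 0.15574


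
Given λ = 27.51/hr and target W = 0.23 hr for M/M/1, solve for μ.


W = 1/(μ−λ) ⇒ μ − λ = 1/W = 1/0.23 = 4.3478
μ = λ + 1/W = 27.51 + 4.3478 = 31.8578 per hr

Final: 31.8578 /hr


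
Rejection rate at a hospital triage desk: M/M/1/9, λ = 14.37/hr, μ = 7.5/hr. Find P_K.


ρ = λ/μ = 14.37/7.5 = 1.9160
P_K = (1−ρ)ρ^K/(1−ρ^(K+1)) = (-0.9160·347.984214)/(1 − 666.737754)
= -318.753540/-665.737754 = 0.478797

Final: 0.478797


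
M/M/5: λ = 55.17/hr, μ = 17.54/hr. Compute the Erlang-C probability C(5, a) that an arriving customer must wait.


a = λ/μ = 3.1454; ρ = a/5 = 0.6291
P₀ = 0.039567 (from M/M/c formula)
C(c,a) = [a^c/(c!(1−ρ))]·P₀ = [307.86972/(120·0.3709)]·0.039567
= 6.91674·0.039567 = 0.273674

Final: 0.273674


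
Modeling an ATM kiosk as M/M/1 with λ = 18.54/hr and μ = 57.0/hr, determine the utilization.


ρ = λ/μ = 18.54/57.0 = 0.3253

Final: 0.3253


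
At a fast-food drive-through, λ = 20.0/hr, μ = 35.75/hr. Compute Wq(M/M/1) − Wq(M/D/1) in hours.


ρ = 20.0/35.75 = 0.5594
Wq(M/M/1) = ρ/(μ−λ) = 0.5594/15.75 = 0.03552 hr
Wq(M/D/1) = ρ/(2(μ−λ)) = 0.01776 hr
Savings = 0.03552 − 0.01776 = 0.01776 hr

Final: 0.01776 hr


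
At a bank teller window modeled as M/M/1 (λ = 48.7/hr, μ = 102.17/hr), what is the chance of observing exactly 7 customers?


ρ = 48.7/102.17 = 0.4767
P_n = (1−ρ)·ρ^n = (1 − 0.4767)·0.4767^7 = 0.5233·0.005590 = 0.002926

Final: 0.002926


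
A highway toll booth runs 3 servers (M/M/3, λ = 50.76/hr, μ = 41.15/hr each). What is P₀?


a = λ/μ = 50.76/41.15 = 1.2335; ρ = a/c = 0.4112
Σ_{k=0}^{2} a^k/k! (terms k=0..2) = 1.00000 + 1.23354 + 0.76081 = 2.99434
Tail: a^3/(3!(1−ρ)) = 1.87696/(6·0.5888) = 0.53128
P₀ = 1/(2.99434 + 0.53128) = 1/3.52562 = 0.283638

Final: 0.283638


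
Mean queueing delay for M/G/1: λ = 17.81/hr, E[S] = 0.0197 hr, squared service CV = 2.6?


ρ = λ·E[S] = 17.81·0.0197 = 0.3509
E[S²] = E[S]²(1+C_s²) = 0.0197²·(1+2.6) = 0.001397
Wq = λ·E[S²]/(2(1−ρ)) = 17.81·0.001397/(2·0.6491) = 0.01917 hr

Final: 0.01917 hr


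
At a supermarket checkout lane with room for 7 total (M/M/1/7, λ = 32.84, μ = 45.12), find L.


ρ = 32.84/45.12 = 0.7278
L = ρ[1 − (K+1)ρ^K + Kρ^(K+1)] / [(1−ρ)(1−ρ^(K+1))]
Numerator: 0.7278·(1 − 8·0.108203 + 7·0.078754) = 0.499045
Denominator: (0.2722)·(0.921246) = 0.250729
L = 0.499045/0.250729 = 1.9904

Final: 1.9904


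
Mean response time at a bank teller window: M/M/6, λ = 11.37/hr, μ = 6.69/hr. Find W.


a = 1.6996; ρ = 0.2833; P₀ = 0.182666
Lq = P₀·a^c·ρ/(c!(1−ρ)²) = 0.003371
Wq = Lq/λ = 0.003371/11.37 = 0.0002965 hr
W = Wq + 1/μ = 0.0002965 + 0.14948 = 0.14977 hr

Final: 0.14977 hr


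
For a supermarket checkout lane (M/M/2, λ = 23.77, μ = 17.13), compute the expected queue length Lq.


a = λ/μ = 1.3876; ρ = a/2 = 0.6938
P₀ = 0.180769
Lq = P₀·a^c·ρ / (c!·(1−ρ)²) = 0.180769·1.92550·0.6938/(2·0.09375)
= 1.28796

Final: 1.28796


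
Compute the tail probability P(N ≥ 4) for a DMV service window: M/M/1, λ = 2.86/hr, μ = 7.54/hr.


ρ = 2.86/7.54 = 0.3793
P(N ≥ n) = ρ^n = 0.3793^4 = 0.020700

Final: 0.020700


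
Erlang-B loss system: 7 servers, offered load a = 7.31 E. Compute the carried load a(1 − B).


B(7,7.31) = 0.267835 (Erlang-B)
Carried load = a(1 − B) = 7.31·(1 − 0.267835) = 7.31·0.732165 = 5.3521 E

Final: 5.3521 Erlangs


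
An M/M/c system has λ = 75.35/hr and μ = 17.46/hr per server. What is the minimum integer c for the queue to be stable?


Stability requires cμ > λ ⇔ c > λ/μ.
λ/μ = 75.35/17.46 = 4.3156
Minimum integer c = ⌊4.3156⌋ + 1 = 5
Check: 5·17.46 = 87.30 > 75.35, while 4·17.46 = 69.84 ≤ 75.35

Final: 5 servers


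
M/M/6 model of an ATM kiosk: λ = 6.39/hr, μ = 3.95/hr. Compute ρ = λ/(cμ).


ρ = λ/(cμ) = 6.39/(6·3.95) = 6.39/23.70 = 0.2696

Final: 0.2696


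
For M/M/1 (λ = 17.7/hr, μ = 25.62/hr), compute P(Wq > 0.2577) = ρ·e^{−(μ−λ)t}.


ρ = 17.7/25.62 = 0.6909
P(Wq > t) = ρ·e^{−(μ−λ)t} = 0.6909·e^{−2.0410}
= 0.6909·0.129901 = 0.089744

Final: 0.089744


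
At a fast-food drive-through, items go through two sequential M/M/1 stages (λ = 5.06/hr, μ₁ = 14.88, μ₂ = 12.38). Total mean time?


Each node sees arrival rate λ = 5.06/hr (tandem ⇒ throughput preserved).
W₁ = 1/(μ₁−λ) = 1/(14.88−5.06) = 0.10183 hr
W₂ = 1/(μ₂−λ) = 1/(12.38−5.06) = 0.13661 hr
W_total = W₁ + W₂ = 0.10183 + 0.13661 = 0.23845 hr

Final: 0.23845 hr


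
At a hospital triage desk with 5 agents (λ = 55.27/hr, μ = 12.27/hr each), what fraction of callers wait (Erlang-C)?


a = λ/μ = 4.5045; ρ = a/5 = 0.9009
P₀ = 0.004903 (from M/M/c formula)
C(c,a) = [a^c/(c!(1−ρ))]·P₀ = [1854.49006/(120·0.09910)]·0.004903
= 155.93882·0.004903 = 0.764498

Final: 0.764498


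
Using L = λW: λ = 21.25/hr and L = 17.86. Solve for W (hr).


W = L/λ = 17.86/21.25 = 0.8405 hr

Final: 0.8405 hr


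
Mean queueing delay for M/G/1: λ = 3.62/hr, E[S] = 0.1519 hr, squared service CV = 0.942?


ρ = λ·E[S] = 3.62·0.1519 = 0.5499
E[S²] = E[S]²(1+C_s²) = 0.1519²·(1+0.942) = 0.044809
Wq = λ·E[S²]/(2(1−ρ)) = 3.62·0.044809/(2·0.4501) = 0.18018 hr

Final: 0.18018 hr


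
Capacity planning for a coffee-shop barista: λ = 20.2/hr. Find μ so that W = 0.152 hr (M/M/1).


W = 1/(μ−λ) ⇒ μ − λ = 1/W = 1/0.152 = 6.5789
μ = λ + 1/W = 20.2 + 6.5789 = 26.7789 per hr

Final: 26.7789 /hr


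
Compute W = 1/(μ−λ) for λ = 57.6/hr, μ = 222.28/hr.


W = 1/(μ−λ) = 1/(222.28 − 57.6) = 1/164.68 = 0.006072 hr

Final: 0.006072 hr


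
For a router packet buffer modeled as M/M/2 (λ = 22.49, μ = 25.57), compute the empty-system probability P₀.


a = λ/μ = 22.49/25.57 = 0.8795; ρ = a/c = 0.4398
Σ_{k=0}^{1} a^k/k! (terms k=0..1) = 1.00000 + 0.87955 = 1.87955
Tail: a^2/(2!(1−ρ)) = 0.77360/(2·0.5602) = 0.69044
P₀ = 1/(1.87955 + 0.69044) = 1/2.56998 = 0.389108

Final: 0.389108


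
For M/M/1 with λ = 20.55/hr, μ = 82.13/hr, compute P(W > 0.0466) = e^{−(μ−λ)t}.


W ~ Exponential(μ−λ) for M/M/1.
μ − λ = 82.13 − 20.55 = 61.5800
P(W > t) = e^{−(μ−λ)t} = e^{−2.8696} = 0.056720

Final: 0.056720


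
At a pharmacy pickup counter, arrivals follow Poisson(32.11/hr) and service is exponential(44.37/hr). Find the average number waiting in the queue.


ρ = 32.11/44.37 = 0.7237
Lq = ρ²/(1−ρ) = 0.5237/0.2763 = 1.8954

Final: 1.8954


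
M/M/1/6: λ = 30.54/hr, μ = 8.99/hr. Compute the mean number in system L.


ρ = 30.54/8.99 = 3.3971
L = ρ[1 − (K+1)ρ^K + Kρ^(K+1)] / [(1−ρ)(1−ρ^(K+1))]
Numerator: 3.3971·(1 − 7·1536.936929 + 6·5221.140581) = 69876.080458
Denominator: (-2.3971)·(-5220.140581) = 12513.240214
L = 69876.080458/12513.240214 = 5.5842

Final: 5.5842


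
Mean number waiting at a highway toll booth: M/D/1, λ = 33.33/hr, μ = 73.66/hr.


ρ = 33.33/73.66 = 0.4525
M/D/1: Lq = ρ²/(2(1−ρ)) = 0.2047/(2·0.5475) = 0.18697

Final: 0.18697


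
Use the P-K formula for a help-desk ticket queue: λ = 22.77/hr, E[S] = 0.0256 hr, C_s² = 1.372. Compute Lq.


ρ = λ·E[S] = 22.77·0.0256 = 0.5829
Lq = ρ²(1+C_s²)/(2(1−ρ)) = 0.3398·(1+1.372)/(2·0.4171)
= 0.3398·2.3720/0.8342 = 0.96619

Final: 0.96619


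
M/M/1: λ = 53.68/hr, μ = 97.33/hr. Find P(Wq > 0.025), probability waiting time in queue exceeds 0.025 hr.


ρ = 53.68/97.33 = 0.5515
P(Wq > t) = ρ·e^{−(μ−λ)t} = 0.5515·e^{−1.0913}
= 0.5515·0.335796 = 0.185200

Final: 0.185200


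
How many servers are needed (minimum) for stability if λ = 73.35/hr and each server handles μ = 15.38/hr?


Stability requires cμ > λ ⇔ c > λ/μ.
λ/μ = 73.35/15.38 = 4.7692
Minimum integer c = ⌊4.7692⌋ + 1 = 5
Check: 5·15.38 = 76.90 > 73.35, while 4·15.38 = 61.52 ≤ 73.35

Final: 5 servers


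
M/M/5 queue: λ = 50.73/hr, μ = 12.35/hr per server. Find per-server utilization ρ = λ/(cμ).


ρ = λ/(cμ) = 50.73/(5·12.35) = 50.73/61.75 = 0.8215

Final: 0.8215


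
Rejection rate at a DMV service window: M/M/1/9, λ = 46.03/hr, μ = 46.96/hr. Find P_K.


ρ = λ/μ = 46.03/46.96 = 0.9802
P_K = (1−ρ)ρ^K/(1−ρ^(K+1)) = (0.01980·0.835249)/(1 − 0.818708)
= 0.016541/0.181292 = 0.091241

Final: 0.091241


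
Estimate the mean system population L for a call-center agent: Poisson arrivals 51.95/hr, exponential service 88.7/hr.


ρ = λ/μ = 51.95/88.7 = 0.5857
L = ρ/(1−ρ) = 0.5857/(1 − 0.5857) = 0.5857/0.4143 = 1.4136

Final: 1.4136


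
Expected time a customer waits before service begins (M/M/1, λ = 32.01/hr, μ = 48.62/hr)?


ρ = 32.01/48.62 = 0.6584
Wq = ρ/(μ−λ) = 0.6584/(48.62 − 32.01) = 0.6584/16.61 = 0.03964 hr

Final: 0.03964 hr


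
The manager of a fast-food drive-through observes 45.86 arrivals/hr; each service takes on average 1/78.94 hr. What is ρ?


ρ = λ/μ = 45.86/78.94 = 0.5809

Final: 0.5809


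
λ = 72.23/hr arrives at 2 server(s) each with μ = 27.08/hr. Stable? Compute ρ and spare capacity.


Total capacity cμ = 2·27.08 = 54.16/hr
ρ = λ/(cμ) = 72.23/54.16 = 1.3336
Stable ⇔ ρ < 1: NO
Spare capacity = cμ − λ = 54.16 − 72.23 = -18.07/hr

Final: ρ = 1.3336; unstable; margin = -18.07/hr


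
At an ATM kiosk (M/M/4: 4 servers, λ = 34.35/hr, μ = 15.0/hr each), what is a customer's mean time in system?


a = 2.2900; ρ = 0.5725; P₀ = 0.094394
Lq = P₀·a^c·ρ/(c!(1−ρ)²) = 0.33883
Wq = Lq/λ = 0.33883/34.35 = 0.009864 hr
W = Wq + 1/μ = 0.009864 + 0.06667 = 0.07653 hr

Final: 0.07653 hr


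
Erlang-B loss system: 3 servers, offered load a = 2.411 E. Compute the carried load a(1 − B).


B(3,2.411) = 0.269935 (Erlang-B)
Carried load = a(1 − B) = 2.411·(1 − 0.269935) = 2.411·0.730065 = 1.7602 E

Final: 1.7602 Erlangs


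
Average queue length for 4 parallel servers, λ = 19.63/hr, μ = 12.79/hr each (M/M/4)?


a = λ/μ = 1.5348; ρ = a/4 = 0.3837
P₀ = 0.213207
Lq = P₀·a^c·ρ / (c!·(1−ρ)²) = 0.213207·5.54880·0.3837/(24·0.37983)
= 0.04980

Final: 0.04980


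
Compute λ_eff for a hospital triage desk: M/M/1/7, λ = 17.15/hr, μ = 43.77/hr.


ρ = 0.3918; P_K = (1−ρ)ρ^7/(1−ρ^8) = 0.0008628
λ_eff = λ(1 − P_K) = 17.15·(1 − 0.0008628) = 17.15·0.999137 = 17.1352 /hr

Final: 17.1352 /hr


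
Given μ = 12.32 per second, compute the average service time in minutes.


Mean service time = 1/μ = 1/12.32 second = 0.08117 second
In minutes: 0.08117 × 0.0166667 = 0.001353 min

Final: 0.001353 min


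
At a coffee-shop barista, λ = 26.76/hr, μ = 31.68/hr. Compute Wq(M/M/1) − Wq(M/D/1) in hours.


ρ = 26.76/31.68 = 0.8447
Wq(M/M/1) = ρ/(μ−λ) = 0.8447/4.92 = 0.17169 hr
Wq(M/D/1) = ρ/(2(μ−λ)) = 0.08584 hr
Savings = 0.17169 − 0.08584 = 0.08584 hr

Final: 0.08584 hr


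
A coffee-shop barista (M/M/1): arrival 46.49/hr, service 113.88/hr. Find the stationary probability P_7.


ρ = 46.49/113.88 = 0.4082
P_n = (1−ρ)·ρ^n = (1 − 0.4082)·0.4082^7 = 0.5918·0.001890 = 0.001118

Final: 0.001118


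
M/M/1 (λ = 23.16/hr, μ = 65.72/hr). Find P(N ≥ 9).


ρ = 23.16/65.72 = 0.3524
P(N ≥ n) = ρ^n = 0.3524^9 = 0.00008382

Final: 0.00008382


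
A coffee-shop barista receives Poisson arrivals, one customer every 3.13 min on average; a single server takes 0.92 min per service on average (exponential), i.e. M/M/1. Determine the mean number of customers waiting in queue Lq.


λ = 60/3.13 = 19.1693 /hr
μ = 60/0.92 = 65.2174 /hr
ρ = λ/μ = 19.1693/65.2174 = 0.2939
Lq = ρ²/(1−ρ) = 0.08639/0.7061 = 0.1224

Final: 0.1224


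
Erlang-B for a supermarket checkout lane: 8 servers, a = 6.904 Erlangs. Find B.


B(c,a) = (a^c/c!) / Σ_{k=0}^{c} a^k/k!
a^8/8! = 128.022333
Σ terms (k=0..8): 1.00000 + 6.90400 + 23.83261 + 54.84678 + 94.66553 + 130.71417 + 150.40844 + 148.34569 + 128.02233 = 738.739551
B = 128.022333/738.739551 = 0.173298

Final: 0.173298


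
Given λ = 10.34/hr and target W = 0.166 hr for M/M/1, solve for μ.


W = 1/(μ−λ) ⇒ μ − λ = 1/W = 1/0.166 = 6.0241
μ = λ + 1/W = 10.34 + 6.0241 = 16.3641 per hr

Final: 16.3641 /hr


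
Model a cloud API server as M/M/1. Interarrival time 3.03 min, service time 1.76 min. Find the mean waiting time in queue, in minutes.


λ = 60/3.03 = 19.8020 /hr
μ = 60/1.76 = 34.0909 /hr
ρ = λ/μ = 19.8020/34.0909 = 0.5809
Wq = ρ/(μ−λ) = 0.5809/(34.0909−19.8020) = 0.04065 hr
In minutes: 0.04065·60 = 2.439 min

Final: 2.439 min


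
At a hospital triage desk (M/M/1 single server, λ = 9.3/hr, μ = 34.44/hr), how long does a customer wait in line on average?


ρ = 9.3/34.44 = 0.2700
Wq = ρ/(μ−λ) = 0.2700/(34.44 − 9.3) = 0.2700/25.14 = 0.01074 hr

Final: 0.01074 hr


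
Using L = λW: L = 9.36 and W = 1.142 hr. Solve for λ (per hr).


λ = L/W = 9.36/1.142 = 8.1961 /hr

Final: 8.1961 /hr


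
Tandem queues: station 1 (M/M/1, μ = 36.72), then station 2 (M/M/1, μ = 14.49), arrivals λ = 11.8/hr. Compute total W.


Each node sees arrival rate λ = 11.8/hr (tandem ⇒ throughput preserved).
W₁ = 1/(μ₁−λ) = 1/(36.72−11.8) = 0.04013 hr
W₂ = 1/(μ₂−λ) = 1/(14.49−11.8) = 0.37175 hr
W_total = W₁ + W₂ = 0.04013 + 0.37175 = 0.41188 hr

Final: 0.41188 hr


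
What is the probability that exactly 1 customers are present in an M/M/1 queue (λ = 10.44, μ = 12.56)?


ρ = 10.44/12.56 = 0.8312
P_n = (1−ρ)·ρ^n = (1 − 0.8312)·0.8312^1 = 0.1688·0.831210 = 0.140300

Final: 0.140300


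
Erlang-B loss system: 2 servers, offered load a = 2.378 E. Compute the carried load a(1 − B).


B(2,2.378) = 0.455639 (Erlang-B)
Carried load = a(1 − B) = 2.378·(1 − 0.455639) = 2.378·0.544361 = 1.2945 E

Final: 1.2945 Erlangs


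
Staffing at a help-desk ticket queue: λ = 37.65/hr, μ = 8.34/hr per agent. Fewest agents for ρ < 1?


Stability requires cμ > λ ⇔ c > λ/μ.
λ/μ = 37.65/8.34 = 4.5144
Minimum integer c = ⌊4.5144⌋ + 1 = 5
Check: 5·8.34 = 41.70 > 37.65, while 4·8.34 = 33.36 ≤ 37.65

Final: 5 servers


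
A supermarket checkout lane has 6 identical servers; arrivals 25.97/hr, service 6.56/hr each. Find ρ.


ρ = λ/(cμ) = 25.97/(6·6.56) = 25.97/39.36 = 0.6598

Final: 0.6598


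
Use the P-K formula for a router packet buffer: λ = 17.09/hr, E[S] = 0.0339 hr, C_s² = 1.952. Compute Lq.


ρ = λ·E[S] = 17.09·0.0339 = 0.5794
Lq = ρ²(1+C_s²)/(2(1−ρ)) = 0.3356·(1+1.952)/(2·0.4206)
= 0.3356·2.9520/0.8413 = 1.17774

Final: 1.17774


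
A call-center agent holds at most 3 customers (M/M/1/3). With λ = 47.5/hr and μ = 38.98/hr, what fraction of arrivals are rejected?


ρ = λ/μ = 47.5/38.98 = 1.2186
P_K = (1−ρ)ρ^K/(1−ρ^(K+1)) = (-0.2186·1.809486)/(1 − 2.204992)
= -0.395506/-1.204992 = 0.328223

Final: 0.328223


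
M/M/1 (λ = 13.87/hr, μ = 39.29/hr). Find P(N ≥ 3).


ρ = 13.87/39.29 = 0.3530
P(N ≥ n) = ρ^n = 0.3530^3 = 0.043993

Final: 0.043993


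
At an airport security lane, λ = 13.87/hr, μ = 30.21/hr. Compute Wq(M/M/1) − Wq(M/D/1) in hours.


ρ = 13.87/30.21 = 0.4591
Wq(M/M/1) = ρ/(μ−λ) = 0.4591/16.34 = 0.02810 hr
Wq(M/D/1) = ρ/(2(μ−λ)) = 0.01405 hr
Savings = 0.02810 − 0.01405 = 0.01405 hr

Final: 0.01405 hr


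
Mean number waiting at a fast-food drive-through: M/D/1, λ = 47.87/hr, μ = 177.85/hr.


ρ = 47.87/177.85 = 0.2692
M/D/1: Lq = ρ²/(2(1−ρ)) = 0.07245/(2·0.7308) = 0.04956

Final: 0.04956


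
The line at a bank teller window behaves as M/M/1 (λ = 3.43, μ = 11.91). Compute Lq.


ρ = 3.43/11.91 = 0.2880
Lq = ρ²/(1−ρ) = 0.08294/0.7120 = 0.1165

Final: 0.1165


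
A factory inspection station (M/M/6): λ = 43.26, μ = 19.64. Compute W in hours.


a = 2.2026; ρ = 0.3671; P₀ = 0.110217
Lq = P₀·a^c·ρ/(c!(1−ρ)²) = 0.01602
Wq = Lq/λ = 0.01602/43.26 = 0.0003704 hr
W = Wq + 1/μ = 0.0003704 + 0.05092 = 0.05129 hr

Final: 0.05129 hr


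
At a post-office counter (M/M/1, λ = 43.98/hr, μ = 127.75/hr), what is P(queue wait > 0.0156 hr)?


ρ = 43.98/127.75 = 0.3443
P(Wq > t) = ρ·e^{−(μ−λ)t} = 0.3443·e^{−1.3068}
= 0.3443·0.270682 = 0.093187

Final: 0.093187


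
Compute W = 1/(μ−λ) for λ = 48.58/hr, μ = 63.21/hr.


W = 1/(μ−λ) = 1/(63.21 − 48.58) = 1/14.63 = 0.06835 hr

Final: 0.06835 hr


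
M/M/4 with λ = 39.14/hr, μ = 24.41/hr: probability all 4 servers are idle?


a = λ/μ = 39.14/24.41 = 1.6034; ρ = a/c = 0.4009
Σ_{k=0}^{3} a^k/k! (terms k=0..3) = 1.00000 + 1.60344 + 1.28551 + 0.68708 = 4.57603
Tail: a^4/(4!(1−ρ)) = 6.61016/(24·0.5991) = 0.45970
P₀ = 1/(4.57603 + 0.45970) = 1/5.03573 = 0.198581

Final: 0.198581


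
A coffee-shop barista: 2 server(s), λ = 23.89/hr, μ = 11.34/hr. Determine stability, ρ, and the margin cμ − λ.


Total capacity cμ = 2·11.34 = 22.68/hr
ρ = λ/(cμ) = 23.89/22.68 = 1.0534
Stable ⇔ ρ < 1: NO
Spare capacity = cμ − λ = 22.68 − 23.89 = -1.21/hr

Final: ρ = 1.0534; unstable; margin = -1.21/hr


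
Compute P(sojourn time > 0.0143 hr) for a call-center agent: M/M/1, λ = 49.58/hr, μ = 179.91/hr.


W ~ Exponential(μ−λ) for M/M/1.
μ − λ = 179.91 − 49.58 = 130.3300
P(W > t) = e^{−(μ−λ)t} = e^{−1.8637} = 0.155095

Final: 0.155095


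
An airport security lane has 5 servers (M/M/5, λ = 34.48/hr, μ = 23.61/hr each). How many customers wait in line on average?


a = λ/μ = 1.4604; ρ = a/5 = 0.2921
P₀ = 0.231824
Lq = P₀·a^c·ρ / (c!·(1−ρ)²) = 0.231824·6.64288·0.2921/(120·0.50115)
= 0.007479

Final: 0.007479


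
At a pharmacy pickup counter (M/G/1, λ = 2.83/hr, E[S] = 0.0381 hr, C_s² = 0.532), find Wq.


ρ = λ·E[S] = 2.83·0.0381 = 0.1078
E[S²] = E[S]²(1+C_s²) = 0.0381²·(1+0.532) = 0.002224
Wq = λ·E[S²]/(2(1−ρ)) = 2.83·0.002224/(2·0.8922) = 0.003527 hr

Final: 0.003527 hr


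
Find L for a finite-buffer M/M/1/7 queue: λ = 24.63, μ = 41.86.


ρ = 24.63/41.86 = 0.5884
L = ρ[1 − (K+1)ρ^K + Kρ^(K+1)] / [(1−ρ)(1−ρ^(K+1))]
Numerator: 0.5884·(1 − 8·0.024415 + 7·0.014366) = 0.532633
Denominator: (0.4116)·(0.985634) = 0.405697
L = 0.532633/0.405697 = 1.3129

Final: 1.3129


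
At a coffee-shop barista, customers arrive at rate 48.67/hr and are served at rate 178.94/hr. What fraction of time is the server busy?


ρ = λ/μ = 48.67/178.94 = 0.2720

Final: 0.2720


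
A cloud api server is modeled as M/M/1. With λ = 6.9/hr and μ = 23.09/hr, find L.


ρ = λ/μ = 6.9/23.09 = 0.2988
L = ρ/(1−ρ) = 0.2988/(1 − 0.2988) = 0.2988/0.7012 = 0.4262

Final: 0.4262


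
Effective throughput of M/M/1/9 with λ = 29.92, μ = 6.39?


ρ = 4.6823; P_K = (1−ρ)ρ^9/(1−ρ^10) = 0.786431
λ_eff = λ(1 − P_K) = 29.92·(1 − 0.786431) = 29.92·0.213569 = 6.3900 /hr

Final: 6.3900 /hr


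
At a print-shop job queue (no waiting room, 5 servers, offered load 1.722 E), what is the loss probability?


B(c,a) = (a^c/c!) / Σ_{k=0}^{c} a^k/k!
a^5/5! = 0.126178
Σ terms (k=0..5): 1.00000 + 1.72200 + 1.48264 + 0.85104 + 0.36637 + 0.12618 = 5.548228
B = 0.126178/5.548228 = 0.022742

Final: 0.022742


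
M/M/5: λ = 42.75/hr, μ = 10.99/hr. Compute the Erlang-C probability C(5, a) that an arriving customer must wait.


a = λ/μ = 3.8899; ρ = a/5 = 0.7780
P₀ = 0.015329 (from M/M/c formula)
C(c,a) = [a^c/(c!(1−ρ))]·P₀ = [890.61936/(120·0.2220)]·0.015329
= 33.42864·0.015329 = 0.512442

Final: 0.512442


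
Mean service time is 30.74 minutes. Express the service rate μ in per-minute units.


μ = 1/(service time) in consistent units.
1 minute = 1 min, so μ = 1/30.74 = 0.03253 per minute

Final: 0.03253 /min


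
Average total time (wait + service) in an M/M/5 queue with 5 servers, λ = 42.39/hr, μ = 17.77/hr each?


a = 2.3855; ρ = 0.4771; P₀ = 0.090306
Lq = P₀·a^c·ρ/(c!(1−ρ)²) = 0.10143
Wq = Lq/λ = 0.10143/42.39 = 0.002393 hr
W = Wq + 1/μ = 0.002393 + 0.05627 = 0.05867 hr

Final: 0.05867 hr


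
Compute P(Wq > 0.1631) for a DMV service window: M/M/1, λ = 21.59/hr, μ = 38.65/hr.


ρ = 21.59/38.65 = 0.5586
P(Wq > t) = ρ·e^{−(μ−λ)t} = 0.5586·e^{−2.7825}
= 0.5586·0.061884 = 0.034569

Final: 0.034569


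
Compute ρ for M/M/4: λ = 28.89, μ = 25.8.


ρ = λ/(cμ) = 28.89/(4·25.8) = 28.89/103.20 = 0.2799

Final: 0.2799


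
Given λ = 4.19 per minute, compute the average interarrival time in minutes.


Mean interarrival time = 1/λ = 1/4.19 minute = 0.23866 minute
In minutes: 0.23866 × 1 = 0.2387 min

Final: 0.2387 min


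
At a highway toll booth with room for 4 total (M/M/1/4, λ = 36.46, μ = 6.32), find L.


ρ = 36.46/6.32 = 5.7690
L = ρ[1 − (K+1)ρ^K + Kρ^(K+1)] / [(1−ρ)(1−ρ^(K+1))]
Numerator: 5.7690·(1 − 5·1107.639269 + 4·6389.956919) = 115510.306719
Denominator: (-4.7690)·(-6388.956919) = 30468.854675
L = 115510.306719/30468.854675 = 3.7911

Final: 3.7911
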